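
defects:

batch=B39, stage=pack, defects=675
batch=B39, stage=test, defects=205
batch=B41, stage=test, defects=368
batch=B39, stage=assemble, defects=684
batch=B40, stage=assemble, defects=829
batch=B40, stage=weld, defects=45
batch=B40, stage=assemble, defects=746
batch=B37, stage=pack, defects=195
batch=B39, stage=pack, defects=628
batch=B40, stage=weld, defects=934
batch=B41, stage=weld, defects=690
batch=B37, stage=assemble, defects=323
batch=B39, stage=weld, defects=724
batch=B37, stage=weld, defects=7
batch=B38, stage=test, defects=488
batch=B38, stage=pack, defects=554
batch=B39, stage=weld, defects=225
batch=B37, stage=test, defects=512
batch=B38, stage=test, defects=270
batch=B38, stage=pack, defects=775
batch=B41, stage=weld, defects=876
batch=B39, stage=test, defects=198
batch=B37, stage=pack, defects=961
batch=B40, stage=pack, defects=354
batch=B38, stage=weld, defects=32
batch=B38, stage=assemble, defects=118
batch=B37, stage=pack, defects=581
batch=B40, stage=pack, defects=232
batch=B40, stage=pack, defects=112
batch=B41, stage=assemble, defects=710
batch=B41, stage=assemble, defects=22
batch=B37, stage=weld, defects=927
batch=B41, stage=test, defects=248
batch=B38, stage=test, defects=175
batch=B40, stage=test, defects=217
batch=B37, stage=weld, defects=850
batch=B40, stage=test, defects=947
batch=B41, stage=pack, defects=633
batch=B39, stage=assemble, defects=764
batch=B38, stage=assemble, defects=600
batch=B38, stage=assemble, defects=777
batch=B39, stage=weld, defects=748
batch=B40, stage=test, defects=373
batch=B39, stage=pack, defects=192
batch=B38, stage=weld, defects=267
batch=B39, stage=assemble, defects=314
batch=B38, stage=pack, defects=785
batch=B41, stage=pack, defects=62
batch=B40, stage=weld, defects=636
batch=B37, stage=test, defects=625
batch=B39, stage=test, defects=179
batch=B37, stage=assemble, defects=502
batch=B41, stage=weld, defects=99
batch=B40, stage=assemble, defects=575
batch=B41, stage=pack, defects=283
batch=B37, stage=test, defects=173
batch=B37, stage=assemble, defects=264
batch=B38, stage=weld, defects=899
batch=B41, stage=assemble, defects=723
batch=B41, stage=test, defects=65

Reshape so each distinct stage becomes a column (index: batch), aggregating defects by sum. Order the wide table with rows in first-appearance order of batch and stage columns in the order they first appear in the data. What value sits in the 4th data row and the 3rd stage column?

With rows in first-appearance order of batch, row 4 is batch=B37. stage columns in first-appearance order: pack, test, assemble, weld; column 3 is assemble.
Long rows with batch=B37, stage=assemble: 323 + 502 + 264 = 1089.

1089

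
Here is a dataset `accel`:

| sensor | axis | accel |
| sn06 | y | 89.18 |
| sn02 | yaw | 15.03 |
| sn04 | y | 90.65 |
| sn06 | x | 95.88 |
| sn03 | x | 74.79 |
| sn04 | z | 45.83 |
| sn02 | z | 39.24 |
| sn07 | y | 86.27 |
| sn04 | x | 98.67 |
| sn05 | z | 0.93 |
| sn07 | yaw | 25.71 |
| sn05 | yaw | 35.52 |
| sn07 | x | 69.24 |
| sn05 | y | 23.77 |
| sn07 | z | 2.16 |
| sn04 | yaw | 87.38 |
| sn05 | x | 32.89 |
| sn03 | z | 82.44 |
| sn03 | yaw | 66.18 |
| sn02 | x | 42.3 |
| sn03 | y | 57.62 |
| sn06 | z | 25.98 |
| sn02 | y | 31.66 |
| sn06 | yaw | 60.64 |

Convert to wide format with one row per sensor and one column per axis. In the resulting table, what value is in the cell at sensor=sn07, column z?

Wide layout: rows indexed by sensor, columns are the 4 distinct axis values (y, yaw, x, z).
Cell (sensor=sn07, axis=z) draws from the long row where sensor=sn07 and axis=z, which has accel=2.16.

2.16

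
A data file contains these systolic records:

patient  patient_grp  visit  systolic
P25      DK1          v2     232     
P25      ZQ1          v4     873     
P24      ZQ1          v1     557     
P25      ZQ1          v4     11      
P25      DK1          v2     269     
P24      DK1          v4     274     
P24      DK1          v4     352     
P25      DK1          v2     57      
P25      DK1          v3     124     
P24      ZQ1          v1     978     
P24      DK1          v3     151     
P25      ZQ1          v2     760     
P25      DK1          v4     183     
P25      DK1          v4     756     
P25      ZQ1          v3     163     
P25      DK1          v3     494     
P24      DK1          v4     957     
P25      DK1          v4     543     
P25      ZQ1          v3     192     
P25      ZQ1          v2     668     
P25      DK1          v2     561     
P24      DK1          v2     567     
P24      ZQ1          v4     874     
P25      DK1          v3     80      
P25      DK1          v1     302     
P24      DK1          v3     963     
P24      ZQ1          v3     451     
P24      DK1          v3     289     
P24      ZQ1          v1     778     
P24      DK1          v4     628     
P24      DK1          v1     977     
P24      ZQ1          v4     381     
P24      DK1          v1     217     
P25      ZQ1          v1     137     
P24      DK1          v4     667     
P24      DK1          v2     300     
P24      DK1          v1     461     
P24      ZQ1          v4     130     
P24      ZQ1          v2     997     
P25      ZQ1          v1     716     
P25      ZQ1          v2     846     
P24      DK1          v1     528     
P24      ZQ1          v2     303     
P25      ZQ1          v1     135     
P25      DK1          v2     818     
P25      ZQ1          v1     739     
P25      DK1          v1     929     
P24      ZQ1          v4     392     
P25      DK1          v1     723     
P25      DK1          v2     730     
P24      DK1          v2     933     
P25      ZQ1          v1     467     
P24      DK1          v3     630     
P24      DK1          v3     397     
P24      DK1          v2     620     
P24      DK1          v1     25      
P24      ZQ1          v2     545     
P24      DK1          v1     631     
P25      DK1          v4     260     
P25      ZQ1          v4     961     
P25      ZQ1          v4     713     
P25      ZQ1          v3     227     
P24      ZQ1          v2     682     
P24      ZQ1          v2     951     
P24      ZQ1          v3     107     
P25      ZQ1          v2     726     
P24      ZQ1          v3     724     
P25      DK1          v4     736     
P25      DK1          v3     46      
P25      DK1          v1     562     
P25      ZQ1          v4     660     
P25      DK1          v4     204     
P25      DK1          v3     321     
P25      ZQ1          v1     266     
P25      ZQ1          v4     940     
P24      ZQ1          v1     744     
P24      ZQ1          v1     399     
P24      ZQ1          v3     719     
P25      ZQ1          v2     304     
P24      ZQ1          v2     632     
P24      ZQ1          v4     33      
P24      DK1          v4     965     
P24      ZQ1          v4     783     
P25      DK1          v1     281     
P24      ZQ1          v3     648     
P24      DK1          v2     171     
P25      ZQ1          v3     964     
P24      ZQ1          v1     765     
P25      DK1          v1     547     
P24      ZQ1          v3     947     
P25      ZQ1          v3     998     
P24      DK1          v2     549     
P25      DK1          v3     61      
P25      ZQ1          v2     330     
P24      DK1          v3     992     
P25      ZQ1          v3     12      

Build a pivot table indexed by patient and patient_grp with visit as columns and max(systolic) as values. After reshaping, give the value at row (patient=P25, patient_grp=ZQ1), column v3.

998

Rows with patient=P25, patient_grp=ZQ1 and visit=v3: systolic values are 163, 192, 227, 964, 998, 12.
max(163, 192, 227, 964, 998, 12) = 998.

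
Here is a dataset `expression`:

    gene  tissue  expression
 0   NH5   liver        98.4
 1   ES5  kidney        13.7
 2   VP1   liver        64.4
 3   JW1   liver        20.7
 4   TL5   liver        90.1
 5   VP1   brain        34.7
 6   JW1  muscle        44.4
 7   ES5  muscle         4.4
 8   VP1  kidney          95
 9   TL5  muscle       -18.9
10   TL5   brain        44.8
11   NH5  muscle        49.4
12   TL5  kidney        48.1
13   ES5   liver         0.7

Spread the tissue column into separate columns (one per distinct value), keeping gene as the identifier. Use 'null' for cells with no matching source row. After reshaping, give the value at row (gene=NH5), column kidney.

No long-format row has gene=NH5 and tissue=kidney, so the cell is null.

null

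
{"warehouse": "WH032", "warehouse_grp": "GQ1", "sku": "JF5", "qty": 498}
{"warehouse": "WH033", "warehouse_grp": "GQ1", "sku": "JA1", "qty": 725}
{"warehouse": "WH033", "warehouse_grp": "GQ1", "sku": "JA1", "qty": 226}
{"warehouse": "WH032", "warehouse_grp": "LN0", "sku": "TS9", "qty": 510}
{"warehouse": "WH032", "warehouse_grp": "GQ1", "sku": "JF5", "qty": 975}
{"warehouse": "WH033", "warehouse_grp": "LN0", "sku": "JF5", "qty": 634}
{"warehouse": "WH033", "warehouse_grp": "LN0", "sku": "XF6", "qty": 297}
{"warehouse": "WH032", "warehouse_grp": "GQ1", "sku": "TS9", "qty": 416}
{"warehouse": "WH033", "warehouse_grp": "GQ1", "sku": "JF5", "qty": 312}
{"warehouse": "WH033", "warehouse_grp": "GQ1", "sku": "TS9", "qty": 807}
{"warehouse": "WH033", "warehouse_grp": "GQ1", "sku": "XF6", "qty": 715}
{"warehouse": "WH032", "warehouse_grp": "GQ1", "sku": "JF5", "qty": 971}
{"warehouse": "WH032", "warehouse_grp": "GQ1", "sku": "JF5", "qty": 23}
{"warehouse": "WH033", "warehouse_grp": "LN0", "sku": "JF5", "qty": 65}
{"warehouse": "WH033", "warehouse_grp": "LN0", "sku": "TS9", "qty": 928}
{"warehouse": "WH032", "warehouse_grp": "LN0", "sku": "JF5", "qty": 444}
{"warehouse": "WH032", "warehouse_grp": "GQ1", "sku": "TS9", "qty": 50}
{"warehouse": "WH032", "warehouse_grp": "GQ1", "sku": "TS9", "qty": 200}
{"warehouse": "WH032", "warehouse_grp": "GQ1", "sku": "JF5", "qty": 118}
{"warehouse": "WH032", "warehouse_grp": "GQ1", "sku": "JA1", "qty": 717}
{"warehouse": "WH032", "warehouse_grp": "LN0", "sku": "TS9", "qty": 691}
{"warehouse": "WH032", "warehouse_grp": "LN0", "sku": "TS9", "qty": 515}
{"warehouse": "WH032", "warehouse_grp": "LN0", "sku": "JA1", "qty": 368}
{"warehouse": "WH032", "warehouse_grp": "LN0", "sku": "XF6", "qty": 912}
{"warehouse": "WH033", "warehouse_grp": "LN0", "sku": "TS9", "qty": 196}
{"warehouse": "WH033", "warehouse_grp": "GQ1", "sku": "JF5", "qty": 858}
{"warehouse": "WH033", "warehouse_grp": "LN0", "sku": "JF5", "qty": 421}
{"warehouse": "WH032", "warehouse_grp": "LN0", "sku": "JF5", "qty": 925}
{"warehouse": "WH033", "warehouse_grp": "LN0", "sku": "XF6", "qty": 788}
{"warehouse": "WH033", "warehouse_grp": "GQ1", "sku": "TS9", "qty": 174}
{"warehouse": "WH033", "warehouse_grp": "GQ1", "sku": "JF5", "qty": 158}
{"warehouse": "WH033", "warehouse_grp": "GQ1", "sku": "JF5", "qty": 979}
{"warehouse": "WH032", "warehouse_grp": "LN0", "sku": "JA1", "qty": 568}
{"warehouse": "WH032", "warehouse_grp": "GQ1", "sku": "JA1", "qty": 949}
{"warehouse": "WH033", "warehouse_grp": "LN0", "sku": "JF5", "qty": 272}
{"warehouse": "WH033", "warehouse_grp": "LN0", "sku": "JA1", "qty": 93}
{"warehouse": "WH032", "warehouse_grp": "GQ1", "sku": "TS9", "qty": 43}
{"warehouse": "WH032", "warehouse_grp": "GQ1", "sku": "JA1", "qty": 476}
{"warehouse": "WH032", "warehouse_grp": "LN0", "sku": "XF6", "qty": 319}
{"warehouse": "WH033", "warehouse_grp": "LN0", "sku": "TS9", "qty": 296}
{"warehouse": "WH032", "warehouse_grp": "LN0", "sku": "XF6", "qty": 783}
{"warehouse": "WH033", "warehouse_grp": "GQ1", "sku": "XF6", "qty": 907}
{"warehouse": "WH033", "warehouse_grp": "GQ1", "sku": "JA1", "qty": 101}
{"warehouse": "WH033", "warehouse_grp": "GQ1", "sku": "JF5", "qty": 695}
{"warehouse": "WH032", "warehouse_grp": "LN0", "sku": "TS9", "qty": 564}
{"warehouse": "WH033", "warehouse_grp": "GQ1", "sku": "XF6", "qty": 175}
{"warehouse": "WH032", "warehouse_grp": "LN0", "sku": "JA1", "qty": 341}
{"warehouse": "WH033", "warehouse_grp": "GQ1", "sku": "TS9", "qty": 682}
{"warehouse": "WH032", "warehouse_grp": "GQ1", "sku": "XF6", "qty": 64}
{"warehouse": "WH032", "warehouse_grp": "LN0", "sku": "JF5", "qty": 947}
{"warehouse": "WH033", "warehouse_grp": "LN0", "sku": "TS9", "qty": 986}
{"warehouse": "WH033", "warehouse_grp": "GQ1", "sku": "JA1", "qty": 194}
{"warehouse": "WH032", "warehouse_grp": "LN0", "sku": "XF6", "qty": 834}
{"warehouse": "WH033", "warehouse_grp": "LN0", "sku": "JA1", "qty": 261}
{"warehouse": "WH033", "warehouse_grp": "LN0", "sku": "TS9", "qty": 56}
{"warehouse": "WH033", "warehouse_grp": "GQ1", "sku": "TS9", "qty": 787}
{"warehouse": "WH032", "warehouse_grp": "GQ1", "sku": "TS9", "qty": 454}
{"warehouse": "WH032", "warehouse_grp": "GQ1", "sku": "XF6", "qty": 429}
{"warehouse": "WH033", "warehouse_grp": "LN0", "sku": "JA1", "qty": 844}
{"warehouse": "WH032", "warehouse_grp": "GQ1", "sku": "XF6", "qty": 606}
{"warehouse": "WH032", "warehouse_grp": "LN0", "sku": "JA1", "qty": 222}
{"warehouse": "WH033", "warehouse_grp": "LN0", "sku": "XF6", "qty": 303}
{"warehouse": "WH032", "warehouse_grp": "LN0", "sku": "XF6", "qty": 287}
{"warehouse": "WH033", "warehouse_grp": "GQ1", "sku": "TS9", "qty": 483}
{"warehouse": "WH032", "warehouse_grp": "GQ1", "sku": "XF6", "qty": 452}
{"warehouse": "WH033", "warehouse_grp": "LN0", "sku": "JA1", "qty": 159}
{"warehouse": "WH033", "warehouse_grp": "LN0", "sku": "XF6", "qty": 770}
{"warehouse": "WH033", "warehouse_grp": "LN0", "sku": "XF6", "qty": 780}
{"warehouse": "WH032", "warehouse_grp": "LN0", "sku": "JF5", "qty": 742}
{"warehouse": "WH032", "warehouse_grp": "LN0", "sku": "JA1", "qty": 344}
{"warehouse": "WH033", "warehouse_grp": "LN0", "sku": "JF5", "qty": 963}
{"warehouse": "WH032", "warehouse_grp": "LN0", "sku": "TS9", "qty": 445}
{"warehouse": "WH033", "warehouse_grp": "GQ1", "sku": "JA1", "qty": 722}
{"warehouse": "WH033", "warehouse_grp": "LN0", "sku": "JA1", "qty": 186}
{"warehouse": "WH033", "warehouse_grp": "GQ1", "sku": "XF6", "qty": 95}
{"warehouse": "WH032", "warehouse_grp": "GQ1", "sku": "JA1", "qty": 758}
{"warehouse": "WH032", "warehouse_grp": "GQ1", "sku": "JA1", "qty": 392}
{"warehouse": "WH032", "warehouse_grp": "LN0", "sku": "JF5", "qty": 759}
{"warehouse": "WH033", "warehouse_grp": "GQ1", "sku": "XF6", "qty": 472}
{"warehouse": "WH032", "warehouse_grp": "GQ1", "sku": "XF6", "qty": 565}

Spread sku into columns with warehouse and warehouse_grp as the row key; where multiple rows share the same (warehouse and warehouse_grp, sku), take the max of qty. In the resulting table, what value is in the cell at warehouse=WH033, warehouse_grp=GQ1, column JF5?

979

Rows with warehouse=WH033, warehouse_grp=GQ1 and sku=JF5: qty values are 312, 858, 158, 979, 695.
max(312, 858, 158, 979, 695) = 979.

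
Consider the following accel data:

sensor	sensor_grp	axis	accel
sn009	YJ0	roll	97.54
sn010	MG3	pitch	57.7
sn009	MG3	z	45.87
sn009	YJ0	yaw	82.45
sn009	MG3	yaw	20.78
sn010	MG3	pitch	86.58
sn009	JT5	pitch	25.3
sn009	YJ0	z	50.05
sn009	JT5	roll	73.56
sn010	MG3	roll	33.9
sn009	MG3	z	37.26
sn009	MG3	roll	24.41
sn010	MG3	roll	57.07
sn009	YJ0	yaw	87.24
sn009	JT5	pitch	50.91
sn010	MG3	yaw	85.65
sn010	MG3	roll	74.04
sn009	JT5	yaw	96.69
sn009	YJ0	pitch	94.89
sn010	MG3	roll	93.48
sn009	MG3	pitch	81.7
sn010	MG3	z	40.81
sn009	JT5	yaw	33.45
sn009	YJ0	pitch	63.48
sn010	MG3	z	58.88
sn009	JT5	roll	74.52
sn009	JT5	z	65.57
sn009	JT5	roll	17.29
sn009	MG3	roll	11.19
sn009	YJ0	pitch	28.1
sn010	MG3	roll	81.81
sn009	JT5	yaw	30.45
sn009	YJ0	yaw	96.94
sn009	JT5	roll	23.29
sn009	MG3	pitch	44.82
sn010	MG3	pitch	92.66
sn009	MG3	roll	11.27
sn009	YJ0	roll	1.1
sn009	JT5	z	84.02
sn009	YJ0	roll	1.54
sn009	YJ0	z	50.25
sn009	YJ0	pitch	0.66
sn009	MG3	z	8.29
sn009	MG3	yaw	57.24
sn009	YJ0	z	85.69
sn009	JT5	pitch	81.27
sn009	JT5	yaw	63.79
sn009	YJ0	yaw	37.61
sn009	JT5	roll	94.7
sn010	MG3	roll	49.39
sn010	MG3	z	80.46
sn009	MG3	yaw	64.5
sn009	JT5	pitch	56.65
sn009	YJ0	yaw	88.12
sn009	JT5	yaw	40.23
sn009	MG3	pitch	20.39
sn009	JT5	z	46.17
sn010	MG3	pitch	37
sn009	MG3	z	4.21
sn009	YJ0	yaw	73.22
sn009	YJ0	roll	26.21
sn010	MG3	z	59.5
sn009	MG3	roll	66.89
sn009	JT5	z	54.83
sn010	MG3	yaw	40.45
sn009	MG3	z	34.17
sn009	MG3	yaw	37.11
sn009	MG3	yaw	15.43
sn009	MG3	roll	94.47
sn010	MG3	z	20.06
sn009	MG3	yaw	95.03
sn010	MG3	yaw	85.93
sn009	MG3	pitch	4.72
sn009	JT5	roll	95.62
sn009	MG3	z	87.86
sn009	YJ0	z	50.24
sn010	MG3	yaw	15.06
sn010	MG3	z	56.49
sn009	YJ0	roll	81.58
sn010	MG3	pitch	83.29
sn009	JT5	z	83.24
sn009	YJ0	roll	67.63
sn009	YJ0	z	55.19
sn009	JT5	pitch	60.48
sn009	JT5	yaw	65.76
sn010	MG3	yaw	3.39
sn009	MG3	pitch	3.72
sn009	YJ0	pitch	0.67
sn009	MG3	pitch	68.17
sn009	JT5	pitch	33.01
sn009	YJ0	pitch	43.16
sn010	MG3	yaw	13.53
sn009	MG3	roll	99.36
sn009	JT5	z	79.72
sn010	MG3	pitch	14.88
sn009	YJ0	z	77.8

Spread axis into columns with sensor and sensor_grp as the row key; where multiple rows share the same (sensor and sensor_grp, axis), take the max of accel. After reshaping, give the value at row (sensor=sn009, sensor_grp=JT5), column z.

Rows with sensor=sn009, sensor_grp=JT5 and axis=z: accel values are 65.57, 84.02, 46.17, 54.83, 83.24, 79.72.
max(65.57, 84.02, 46.17, 54.83, 83.24, 79.72) = 84.02.

84.02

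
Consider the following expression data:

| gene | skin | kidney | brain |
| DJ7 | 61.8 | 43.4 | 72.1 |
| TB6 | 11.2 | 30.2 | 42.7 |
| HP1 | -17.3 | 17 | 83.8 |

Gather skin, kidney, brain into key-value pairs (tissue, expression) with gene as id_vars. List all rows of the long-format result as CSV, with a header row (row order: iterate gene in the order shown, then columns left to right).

Each (gene, column) pair becomes one row: 3 × 3 = 9 rows.
For example, (DJ7, skin) → expression=61.8.

gene,tissue,expression
DJ7,skin,61.8
DJ7,kidney,43.4
DJ7,brain,72.1
TB6,skin,11.2
TB6,kidney,30.2
TB6,brain,42.7
HP1,skin,-17.3
HP1,kidney,17
HP1,brain,83.8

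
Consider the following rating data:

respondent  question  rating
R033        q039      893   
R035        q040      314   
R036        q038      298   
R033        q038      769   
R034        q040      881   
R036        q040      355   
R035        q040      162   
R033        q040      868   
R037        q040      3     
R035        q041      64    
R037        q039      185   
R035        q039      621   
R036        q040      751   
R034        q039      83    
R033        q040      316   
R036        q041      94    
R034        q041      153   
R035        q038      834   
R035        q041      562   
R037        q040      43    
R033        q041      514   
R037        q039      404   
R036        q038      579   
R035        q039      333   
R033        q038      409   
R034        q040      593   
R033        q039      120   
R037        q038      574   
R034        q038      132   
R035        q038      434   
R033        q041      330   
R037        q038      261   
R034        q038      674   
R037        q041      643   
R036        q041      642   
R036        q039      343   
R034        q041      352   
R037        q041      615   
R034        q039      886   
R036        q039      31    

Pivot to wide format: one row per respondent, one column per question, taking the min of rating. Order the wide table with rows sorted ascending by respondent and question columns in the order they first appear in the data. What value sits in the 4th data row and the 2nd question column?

With rows sorted ascending by respondent, row 4 is respondent=R036. question columns in first-appearance order: q039, q040, q038, q041; column 2 is q040.
Long rows with respondent=R036, question=q040: min(355, 751) = 355.

355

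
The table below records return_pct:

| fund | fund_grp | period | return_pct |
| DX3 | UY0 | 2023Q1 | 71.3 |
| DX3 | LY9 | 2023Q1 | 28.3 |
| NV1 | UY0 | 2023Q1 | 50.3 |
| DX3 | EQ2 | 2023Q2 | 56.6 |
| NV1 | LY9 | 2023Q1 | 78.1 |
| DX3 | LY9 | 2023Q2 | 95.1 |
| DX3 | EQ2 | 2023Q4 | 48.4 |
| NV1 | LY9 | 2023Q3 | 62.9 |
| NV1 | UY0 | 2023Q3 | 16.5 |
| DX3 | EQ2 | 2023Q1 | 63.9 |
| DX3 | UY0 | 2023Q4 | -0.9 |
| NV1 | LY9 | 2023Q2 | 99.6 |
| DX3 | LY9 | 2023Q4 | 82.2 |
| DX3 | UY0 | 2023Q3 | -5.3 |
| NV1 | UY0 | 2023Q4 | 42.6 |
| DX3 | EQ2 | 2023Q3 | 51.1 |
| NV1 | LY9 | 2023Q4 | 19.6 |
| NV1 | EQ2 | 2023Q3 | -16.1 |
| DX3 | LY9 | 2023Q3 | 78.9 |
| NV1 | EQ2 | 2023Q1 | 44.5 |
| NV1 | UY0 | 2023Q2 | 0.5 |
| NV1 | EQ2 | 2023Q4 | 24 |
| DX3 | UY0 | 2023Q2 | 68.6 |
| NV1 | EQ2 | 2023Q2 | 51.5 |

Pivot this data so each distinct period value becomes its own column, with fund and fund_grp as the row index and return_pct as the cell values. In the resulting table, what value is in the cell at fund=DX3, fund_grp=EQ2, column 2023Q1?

Wide layout: rows indexed by fund and fund_grp, columns are the 4 distinct period values (2023Q1, 2023Q2, 2023Q4, 2023Q3).
Cell (fund=DX3, fund_grp=EQ2, period=2023Q1) draws from the long row where fund=DX3, fund_grp=EQ2 and period=2023Q1, which has return_pct=63.9.

63.9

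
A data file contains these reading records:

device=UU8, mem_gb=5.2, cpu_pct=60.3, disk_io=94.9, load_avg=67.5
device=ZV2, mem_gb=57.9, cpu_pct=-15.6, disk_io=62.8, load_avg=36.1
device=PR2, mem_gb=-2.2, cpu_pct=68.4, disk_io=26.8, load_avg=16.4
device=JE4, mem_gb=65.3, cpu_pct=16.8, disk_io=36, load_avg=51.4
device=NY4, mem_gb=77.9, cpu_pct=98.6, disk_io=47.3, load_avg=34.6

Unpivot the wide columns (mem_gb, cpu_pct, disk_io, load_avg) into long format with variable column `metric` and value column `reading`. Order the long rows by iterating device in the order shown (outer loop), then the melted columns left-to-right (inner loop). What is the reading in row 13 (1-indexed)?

65.3

20 rows total (5 × 4). Row 13: index ⌊(13-1)/4⌋ = 3 into device → JE4; (13-1) mod 4 = 0 into the melted columns → mem_gb.
So row 13 is (JE4, mem_gb, 65.3); reading = 65.3.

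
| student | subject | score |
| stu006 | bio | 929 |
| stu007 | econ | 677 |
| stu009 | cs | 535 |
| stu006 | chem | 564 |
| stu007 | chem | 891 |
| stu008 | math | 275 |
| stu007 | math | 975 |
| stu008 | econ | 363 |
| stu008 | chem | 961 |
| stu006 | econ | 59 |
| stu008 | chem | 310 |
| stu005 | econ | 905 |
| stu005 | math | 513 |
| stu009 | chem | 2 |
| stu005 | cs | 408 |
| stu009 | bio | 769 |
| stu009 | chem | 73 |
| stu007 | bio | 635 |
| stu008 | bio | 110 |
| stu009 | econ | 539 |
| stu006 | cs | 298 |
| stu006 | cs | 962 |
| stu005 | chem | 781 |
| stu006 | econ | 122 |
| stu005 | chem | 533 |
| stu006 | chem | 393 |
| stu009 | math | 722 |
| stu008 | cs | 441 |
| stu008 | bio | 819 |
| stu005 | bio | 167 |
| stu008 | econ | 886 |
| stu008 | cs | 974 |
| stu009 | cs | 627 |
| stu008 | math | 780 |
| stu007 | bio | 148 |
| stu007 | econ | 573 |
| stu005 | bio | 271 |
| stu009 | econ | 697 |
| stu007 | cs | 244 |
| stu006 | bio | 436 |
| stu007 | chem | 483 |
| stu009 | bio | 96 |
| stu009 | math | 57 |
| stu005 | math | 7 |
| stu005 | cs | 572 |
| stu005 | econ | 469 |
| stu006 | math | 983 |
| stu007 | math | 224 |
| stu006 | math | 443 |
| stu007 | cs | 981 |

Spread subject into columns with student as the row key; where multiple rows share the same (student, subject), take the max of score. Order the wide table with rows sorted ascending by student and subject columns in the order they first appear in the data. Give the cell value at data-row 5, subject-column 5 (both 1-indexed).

With rows sorted ascending by student, row 5 is student=stu009. subject columns in first-appearance order: bio, econ, cs, chem, math; column 5 is math.
Long rows with student=stu009, subject=math: max(722, 57) = 722.

722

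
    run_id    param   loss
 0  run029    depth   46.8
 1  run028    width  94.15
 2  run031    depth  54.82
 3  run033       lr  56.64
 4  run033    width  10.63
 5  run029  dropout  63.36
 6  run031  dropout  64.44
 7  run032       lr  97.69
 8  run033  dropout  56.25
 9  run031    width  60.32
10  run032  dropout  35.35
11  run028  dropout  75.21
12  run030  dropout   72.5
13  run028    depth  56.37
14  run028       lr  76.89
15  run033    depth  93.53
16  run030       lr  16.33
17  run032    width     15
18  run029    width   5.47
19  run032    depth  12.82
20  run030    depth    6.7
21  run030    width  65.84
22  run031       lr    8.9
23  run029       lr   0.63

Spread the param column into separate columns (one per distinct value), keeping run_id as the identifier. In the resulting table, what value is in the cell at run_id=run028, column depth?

Wide layout: rows indexed by run_id, columns are the 4 distinct param values (depth, width, lr, dropout).
Cell (run_id=run028, param=depth) draws from the long row where run_id=run028 and param=depth, which has loss=56.37.

56.37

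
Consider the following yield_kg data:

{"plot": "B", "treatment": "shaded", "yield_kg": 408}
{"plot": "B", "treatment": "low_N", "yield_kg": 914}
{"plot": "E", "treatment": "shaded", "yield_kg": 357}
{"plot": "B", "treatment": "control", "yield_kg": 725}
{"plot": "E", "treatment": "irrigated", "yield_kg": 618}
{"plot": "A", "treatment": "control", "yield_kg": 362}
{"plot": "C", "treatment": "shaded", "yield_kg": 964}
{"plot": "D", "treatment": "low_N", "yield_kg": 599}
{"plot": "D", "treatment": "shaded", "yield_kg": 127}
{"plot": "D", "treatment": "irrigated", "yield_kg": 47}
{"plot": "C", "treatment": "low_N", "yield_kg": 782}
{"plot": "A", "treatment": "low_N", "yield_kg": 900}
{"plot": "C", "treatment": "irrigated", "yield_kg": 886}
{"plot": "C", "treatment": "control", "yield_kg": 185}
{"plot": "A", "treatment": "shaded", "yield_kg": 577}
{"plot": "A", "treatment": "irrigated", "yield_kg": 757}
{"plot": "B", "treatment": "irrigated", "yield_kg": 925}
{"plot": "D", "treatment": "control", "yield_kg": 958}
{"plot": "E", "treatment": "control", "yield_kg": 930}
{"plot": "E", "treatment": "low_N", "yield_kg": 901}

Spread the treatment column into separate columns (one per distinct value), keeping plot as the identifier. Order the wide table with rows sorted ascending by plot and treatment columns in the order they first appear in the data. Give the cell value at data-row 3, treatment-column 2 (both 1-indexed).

With rows sorted ascending by plot, row 3 is plot=C. treatment columns in first-appearance order: shaded, low_N, control, irrigated; column 2 is low_N.
Long rows with plot=C, treatment=low_N: yield_kg = 782.

782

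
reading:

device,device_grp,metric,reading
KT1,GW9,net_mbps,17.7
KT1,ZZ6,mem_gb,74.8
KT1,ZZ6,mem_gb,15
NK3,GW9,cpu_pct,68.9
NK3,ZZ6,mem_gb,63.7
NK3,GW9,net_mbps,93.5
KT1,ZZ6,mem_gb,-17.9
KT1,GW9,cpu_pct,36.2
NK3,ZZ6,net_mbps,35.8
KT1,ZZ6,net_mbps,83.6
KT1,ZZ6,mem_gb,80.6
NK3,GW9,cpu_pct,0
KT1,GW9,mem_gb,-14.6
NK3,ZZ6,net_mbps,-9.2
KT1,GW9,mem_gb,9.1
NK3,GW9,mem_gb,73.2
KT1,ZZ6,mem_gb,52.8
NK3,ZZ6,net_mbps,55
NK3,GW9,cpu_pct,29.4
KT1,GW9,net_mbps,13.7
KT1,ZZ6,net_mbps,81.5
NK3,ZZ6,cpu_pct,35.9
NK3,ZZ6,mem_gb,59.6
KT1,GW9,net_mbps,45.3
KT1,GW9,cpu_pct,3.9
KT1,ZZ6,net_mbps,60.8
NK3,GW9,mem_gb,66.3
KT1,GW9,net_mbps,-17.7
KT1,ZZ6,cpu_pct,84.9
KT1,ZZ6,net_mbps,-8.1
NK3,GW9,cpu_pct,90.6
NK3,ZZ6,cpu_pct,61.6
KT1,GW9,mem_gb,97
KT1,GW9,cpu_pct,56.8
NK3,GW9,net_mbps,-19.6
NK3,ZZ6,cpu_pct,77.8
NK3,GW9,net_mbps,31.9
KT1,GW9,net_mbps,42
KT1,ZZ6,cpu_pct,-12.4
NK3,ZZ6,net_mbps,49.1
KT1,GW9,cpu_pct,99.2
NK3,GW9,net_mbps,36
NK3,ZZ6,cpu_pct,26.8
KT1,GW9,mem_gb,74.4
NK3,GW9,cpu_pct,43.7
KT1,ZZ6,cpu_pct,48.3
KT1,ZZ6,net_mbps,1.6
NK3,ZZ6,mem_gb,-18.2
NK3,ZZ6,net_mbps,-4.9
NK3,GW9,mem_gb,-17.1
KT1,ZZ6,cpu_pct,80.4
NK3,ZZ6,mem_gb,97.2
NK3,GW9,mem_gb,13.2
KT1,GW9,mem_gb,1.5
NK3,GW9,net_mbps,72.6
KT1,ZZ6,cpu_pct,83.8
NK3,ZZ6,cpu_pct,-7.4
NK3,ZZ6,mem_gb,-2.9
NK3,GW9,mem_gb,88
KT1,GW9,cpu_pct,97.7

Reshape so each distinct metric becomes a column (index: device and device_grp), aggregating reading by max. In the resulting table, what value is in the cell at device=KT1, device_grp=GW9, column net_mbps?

Rows with device=KT1, device_grp=GW9 and metric=net_mbps: reading values are 17.7, 13.7, 45.3, -17.7, 42.
max(17.7, 13.7, 45.3, -17.7, 42) = 45.3.

45.3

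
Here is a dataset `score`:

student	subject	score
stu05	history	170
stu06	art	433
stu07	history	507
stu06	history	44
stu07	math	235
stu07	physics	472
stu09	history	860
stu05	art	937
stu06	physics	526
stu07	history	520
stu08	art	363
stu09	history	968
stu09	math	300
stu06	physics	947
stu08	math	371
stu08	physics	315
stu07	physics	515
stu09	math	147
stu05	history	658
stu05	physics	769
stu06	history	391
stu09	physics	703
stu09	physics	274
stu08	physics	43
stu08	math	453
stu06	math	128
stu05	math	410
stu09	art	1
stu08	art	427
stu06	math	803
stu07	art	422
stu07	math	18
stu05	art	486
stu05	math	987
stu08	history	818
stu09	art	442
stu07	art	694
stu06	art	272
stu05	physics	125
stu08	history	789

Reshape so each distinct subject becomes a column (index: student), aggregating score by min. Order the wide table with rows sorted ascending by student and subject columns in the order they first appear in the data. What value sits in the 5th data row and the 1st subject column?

860

With rows sorted ascending by student, row 5 is student=stu09. subject columns in first-appearance order: history, art, math, physics; column 1 is history.
Long rows with student=stu09, subject=history: min(860, 968) = 860.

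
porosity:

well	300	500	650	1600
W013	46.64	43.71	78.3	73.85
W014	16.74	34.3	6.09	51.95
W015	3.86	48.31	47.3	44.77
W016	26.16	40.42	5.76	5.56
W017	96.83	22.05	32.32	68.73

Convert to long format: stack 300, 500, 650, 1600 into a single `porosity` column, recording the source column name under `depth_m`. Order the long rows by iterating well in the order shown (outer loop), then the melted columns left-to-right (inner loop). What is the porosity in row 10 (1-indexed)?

20 rows total (5 × 4). Row 10: index ⌊(10-1)/4⌋ = 2 into well → W015; (10-1) mod 4 = 1 into the melted columns → 500.
So row 10 is (W015, 500, 48.31); porosity = 48.31.

48.31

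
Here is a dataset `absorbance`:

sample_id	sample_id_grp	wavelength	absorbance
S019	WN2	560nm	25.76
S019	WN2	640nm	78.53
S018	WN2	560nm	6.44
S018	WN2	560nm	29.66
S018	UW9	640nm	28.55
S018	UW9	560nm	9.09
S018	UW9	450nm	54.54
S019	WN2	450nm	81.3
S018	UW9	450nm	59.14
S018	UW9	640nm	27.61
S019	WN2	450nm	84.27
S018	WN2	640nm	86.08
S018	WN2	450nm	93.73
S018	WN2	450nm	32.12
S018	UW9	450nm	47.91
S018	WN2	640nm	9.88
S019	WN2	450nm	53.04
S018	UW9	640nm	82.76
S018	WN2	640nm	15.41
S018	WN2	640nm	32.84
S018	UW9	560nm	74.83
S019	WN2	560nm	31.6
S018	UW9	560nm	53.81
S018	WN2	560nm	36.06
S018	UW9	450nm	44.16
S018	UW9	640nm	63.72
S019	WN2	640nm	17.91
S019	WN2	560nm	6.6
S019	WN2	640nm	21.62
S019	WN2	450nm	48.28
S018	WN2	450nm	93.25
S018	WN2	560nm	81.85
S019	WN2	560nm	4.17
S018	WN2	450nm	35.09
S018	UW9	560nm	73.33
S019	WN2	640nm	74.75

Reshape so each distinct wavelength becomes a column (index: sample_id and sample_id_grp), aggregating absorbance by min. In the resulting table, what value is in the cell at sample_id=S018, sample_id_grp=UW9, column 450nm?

44.16

Rows with sample_id=S018, sample_id_grp=UW9 and wavelength=450nm: absorbance values are 54.54, 59.14, 47.91, 44.16.
min(54.54, 59.14, 47.91, 44.16) = 44.16.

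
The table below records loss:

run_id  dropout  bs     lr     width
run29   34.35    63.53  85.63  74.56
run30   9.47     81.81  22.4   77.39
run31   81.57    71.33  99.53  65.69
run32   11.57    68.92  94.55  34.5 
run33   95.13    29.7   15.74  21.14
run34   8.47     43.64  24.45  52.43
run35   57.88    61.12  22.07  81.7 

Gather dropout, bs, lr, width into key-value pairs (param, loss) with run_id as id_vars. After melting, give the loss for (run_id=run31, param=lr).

99.53

Unpivoting turns each (run_id, wide-column) pair into one long row.
The wide cell at row run31, column lr holds 99.53, so the long row (run31, lr) has loss=99.53.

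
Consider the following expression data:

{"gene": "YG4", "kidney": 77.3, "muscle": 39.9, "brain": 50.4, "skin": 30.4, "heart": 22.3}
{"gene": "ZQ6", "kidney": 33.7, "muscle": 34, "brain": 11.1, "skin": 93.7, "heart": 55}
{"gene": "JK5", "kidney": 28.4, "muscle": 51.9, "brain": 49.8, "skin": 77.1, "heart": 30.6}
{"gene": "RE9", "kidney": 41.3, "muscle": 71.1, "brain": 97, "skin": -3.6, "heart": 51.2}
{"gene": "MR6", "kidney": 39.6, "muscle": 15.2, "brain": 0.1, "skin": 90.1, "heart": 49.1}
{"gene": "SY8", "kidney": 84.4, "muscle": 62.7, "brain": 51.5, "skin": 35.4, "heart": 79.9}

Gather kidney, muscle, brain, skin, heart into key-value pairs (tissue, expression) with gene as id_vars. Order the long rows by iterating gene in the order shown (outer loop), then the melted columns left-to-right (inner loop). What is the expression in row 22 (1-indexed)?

30 rows total (6 × 5). Row 22: index ⌊(22-1)/5⌋ = 4 into gene → MR6; (22-1) mod 5 = 1 into the melted columns → muscle.
So row 22 is (MR6, muscle, 15.2); expression = 15.2.

15.2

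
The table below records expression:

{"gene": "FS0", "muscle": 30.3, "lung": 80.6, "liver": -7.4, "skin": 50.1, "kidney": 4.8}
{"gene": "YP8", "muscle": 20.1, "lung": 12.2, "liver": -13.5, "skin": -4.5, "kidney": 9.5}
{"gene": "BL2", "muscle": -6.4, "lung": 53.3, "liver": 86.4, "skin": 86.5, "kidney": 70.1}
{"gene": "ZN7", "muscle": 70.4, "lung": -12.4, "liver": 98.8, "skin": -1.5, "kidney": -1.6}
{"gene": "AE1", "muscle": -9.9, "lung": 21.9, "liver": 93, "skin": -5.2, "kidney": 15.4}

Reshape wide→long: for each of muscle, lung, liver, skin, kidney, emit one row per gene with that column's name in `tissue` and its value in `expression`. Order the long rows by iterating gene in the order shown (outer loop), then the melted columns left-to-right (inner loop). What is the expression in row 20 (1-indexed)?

-1.6

25 rows total (5 × 5). Row 20: index ⌊(20-1)/5⌋ = 3 into gene → ZN7; (20-1) mod 5 = 4 into the melted columns → kidney.
So row 20 is (ZN7, kidney, -1.6); expression = -1.6.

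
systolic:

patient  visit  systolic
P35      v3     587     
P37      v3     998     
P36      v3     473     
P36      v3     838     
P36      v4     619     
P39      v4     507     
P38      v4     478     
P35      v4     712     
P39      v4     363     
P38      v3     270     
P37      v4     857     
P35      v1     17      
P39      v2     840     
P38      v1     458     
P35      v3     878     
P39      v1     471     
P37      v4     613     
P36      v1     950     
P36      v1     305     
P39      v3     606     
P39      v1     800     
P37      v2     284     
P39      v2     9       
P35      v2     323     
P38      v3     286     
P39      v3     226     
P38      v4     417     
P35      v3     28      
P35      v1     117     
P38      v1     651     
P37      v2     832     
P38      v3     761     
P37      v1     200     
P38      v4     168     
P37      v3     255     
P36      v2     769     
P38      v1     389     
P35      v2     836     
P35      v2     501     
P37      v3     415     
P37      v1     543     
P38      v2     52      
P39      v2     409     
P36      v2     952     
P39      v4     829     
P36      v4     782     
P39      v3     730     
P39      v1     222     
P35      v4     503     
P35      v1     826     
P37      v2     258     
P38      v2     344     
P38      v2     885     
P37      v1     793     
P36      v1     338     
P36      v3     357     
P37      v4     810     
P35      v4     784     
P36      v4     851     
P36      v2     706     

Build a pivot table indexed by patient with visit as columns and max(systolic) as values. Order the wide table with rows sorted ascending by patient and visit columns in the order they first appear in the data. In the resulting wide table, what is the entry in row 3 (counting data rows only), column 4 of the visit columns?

With rows sorted ascending by patient, row 3 is patient=P37. visit columns in first-appearance order: v3, v4, v1, v2; column 4 is v2.
Long rows with patient=P37, visit=v2: max(284, 832, 258) = 832.

832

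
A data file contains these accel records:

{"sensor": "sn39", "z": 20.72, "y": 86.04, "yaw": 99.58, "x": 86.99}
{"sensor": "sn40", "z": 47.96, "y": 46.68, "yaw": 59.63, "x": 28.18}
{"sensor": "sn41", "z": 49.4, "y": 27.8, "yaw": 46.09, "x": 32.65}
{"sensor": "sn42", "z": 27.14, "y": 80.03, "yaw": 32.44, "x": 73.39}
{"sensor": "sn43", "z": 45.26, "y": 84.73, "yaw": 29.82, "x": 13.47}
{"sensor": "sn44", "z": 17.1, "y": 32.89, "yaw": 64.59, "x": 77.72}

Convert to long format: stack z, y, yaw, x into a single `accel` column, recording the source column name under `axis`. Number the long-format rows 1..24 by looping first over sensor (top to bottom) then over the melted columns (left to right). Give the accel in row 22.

32.89

24 rows total (6 × 4). Row 22: index ⌊(22-1)/4⌋ = 5 into sensor → sn44; (22-1) mod 4 = 1 into the melted columns → y.
So row 22 is (sn44, y, 32.89); accel = 32.89.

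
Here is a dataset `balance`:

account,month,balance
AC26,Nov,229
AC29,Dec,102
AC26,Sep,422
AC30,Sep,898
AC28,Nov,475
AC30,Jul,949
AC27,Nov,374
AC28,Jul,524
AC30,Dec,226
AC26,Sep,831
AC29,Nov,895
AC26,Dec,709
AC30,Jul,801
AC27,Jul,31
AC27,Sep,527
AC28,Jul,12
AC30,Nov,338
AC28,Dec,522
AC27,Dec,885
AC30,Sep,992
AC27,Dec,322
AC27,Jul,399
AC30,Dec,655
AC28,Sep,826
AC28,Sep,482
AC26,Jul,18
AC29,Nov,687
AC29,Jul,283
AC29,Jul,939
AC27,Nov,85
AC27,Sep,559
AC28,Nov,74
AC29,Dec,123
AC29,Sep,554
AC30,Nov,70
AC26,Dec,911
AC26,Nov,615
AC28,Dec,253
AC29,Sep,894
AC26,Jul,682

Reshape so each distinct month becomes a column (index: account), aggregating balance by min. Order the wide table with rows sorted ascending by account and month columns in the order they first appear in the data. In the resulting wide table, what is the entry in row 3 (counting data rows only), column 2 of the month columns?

253

With rows sorted ascending by account, row 3 is account=AC28. month columns in first-appearance order: Nov, Dec, Sep, Jul; column 2 is Dec.
Long rows with account=AC28, month=Dec: min(522, 253) = 253.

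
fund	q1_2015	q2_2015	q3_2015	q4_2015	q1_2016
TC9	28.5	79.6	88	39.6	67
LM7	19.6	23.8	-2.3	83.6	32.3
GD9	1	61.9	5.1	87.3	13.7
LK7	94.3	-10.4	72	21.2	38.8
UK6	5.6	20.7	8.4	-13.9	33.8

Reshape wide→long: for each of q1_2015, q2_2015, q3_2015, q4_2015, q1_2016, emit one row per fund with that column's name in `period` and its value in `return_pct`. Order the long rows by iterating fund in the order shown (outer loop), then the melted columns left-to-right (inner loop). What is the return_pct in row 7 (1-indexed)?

23.8

25 rows total (5 × 5). Row 7: index ⌊(7-1)/5⌋ = 1 into fund → LM7; (7-1) mod 5 = 1 into the melted columns → q2_2015.
So row 7 is (LM7, q2_2015, 23.8); return_pct = 23.8.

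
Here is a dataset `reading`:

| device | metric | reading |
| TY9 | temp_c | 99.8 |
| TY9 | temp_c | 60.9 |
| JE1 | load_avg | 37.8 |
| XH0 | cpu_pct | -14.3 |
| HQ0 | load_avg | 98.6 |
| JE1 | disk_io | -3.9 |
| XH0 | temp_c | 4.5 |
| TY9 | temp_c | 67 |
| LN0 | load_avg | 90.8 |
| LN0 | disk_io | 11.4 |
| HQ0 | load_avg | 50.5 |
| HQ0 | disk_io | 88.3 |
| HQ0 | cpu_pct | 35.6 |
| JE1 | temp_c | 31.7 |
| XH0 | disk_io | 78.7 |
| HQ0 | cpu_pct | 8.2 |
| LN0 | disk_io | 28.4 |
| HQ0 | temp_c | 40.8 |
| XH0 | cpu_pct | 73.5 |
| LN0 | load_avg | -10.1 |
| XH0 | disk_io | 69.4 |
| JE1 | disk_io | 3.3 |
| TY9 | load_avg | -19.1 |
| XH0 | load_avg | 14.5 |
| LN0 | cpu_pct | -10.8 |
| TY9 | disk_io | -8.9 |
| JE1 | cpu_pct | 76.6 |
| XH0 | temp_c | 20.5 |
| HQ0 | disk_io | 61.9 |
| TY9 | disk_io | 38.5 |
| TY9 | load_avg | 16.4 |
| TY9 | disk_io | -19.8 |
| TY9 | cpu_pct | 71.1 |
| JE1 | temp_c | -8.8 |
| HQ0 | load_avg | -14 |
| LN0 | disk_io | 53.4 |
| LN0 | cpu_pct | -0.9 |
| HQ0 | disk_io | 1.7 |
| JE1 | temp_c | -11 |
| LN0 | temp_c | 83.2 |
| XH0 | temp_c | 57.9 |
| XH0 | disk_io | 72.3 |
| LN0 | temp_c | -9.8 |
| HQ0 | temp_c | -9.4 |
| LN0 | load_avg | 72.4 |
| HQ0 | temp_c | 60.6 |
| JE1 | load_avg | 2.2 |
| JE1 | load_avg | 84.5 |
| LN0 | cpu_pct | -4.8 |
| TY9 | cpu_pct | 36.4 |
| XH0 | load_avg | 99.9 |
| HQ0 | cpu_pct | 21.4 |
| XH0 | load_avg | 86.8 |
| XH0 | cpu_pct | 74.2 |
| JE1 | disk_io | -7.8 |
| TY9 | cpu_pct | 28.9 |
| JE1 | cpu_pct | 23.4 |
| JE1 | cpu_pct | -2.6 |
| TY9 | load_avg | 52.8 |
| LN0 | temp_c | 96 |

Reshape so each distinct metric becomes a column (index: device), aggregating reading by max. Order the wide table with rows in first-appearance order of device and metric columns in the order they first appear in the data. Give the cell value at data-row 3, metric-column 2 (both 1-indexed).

99.9

With rows in first-appearance order of device, row 3 is device=XH0. metric columns in first-appearance order: temp_c, load_avg, cpu_pct, disk_io; column 2 is load_avg.
Long rows with device=XH0, metric=load_avg: max(14.5, 99.9, 86.8) = 99.9.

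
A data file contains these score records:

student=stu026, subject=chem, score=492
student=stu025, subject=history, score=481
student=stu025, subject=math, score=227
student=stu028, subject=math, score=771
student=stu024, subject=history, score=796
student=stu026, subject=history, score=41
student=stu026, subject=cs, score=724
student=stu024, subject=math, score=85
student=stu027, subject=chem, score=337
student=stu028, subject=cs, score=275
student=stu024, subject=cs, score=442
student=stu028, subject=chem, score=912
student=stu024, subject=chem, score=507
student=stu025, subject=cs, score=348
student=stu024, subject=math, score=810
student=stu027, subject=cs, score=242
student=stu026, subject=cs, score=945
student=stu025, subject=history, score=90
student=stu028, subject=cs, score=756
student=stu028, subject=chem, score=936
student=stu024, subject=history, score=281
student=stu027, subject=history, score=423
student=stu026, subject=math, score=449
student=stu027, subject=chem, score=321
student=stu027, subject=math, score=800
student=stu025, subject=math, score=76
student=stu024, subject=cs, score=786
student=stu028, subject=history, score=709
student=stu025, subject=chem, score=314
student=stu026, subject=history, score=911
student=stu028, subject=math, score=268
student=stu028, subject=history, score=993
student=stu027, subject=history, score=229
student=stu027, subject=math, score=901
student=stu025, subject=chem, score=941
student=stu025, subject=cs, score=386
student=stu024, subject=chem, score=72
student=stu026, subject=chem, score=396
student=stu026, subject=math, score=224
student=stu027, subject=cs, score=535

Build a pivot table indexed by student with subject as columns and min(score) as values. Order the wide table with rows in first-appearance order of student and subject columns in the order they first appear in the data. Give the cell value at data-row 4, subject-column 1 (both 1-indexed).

With rows in first-appearance order of student, row 4 is student=stu024. subject columns in first-appearance order: chem, history, math, cs; column 1 is chem.
Long rows with student=stu024, subject=chem: min(507, 72) = 72.

72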